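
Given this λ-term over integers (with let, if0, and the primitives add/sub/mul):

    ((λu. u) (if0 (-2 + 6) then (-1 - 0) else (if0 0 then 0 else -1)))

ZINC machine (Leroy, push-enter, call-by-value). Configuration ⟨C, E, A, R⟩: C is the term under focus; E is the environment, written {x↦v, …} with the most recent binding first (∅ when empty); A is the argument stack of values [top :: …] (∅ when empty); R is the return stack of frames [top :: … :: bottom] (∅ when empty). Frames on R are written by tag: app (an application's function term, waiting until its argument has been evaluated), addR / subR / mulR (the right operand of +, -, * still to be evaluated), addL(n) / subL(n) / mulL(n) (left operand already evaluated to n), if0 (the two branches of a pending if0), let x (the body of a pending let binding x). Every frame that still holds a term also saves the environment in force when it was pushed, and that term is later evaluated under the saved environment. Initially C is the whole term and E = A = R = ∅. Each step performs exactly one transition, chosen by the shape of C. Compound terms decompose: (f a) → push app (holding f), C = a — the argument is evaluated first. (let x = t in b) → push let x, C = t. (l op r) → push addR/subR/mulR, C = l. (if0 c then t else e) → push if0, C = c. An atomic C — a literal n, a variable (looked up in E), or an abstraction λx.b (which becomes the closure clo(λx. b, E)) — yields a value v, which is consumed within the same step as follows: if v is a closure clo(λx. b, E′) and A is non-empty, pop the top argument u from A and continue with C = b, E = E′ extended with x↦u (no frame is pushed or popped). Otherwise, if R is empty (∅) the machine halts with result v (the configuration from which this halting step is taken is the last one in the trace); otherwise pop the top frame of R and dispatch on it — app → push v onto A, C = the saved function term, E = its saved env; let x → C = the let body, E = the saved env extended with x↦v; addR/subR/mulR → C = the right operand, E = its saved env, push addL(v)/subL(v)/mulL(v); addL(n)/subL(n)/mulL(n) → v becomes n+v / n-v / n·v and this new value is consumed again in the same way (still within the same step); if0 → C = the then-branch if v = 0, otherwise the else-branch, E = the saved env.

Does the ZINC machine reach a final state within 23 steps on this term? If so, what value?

[0] ⟨C=((λu. u) (if0 (-2 + 6) then (-1 - 0) else (if0 0 then 0 else -1))); E=∅; A=∅; R=∅⟩
[1] ⟨C=(if0 (-2 + 6) then (-1 - 0) else (if0 0 then 0 else -1)); E=∅; A=∅; R=[app]⟩
[2] ⟨C=(-2 + 6); E=∅; A=∅; R=[if0 :: app]⟩
[3] ⟨C=-2; E=∅; A=∅; R=[addR :: if0 :: app]⟩
[4] ⟨C=6; E=∅; A=∅; R=[addL(-2) :: if0 :: app]⟩
[5] ⟨C=(if0 0 then 0 else -1); E=∅; A=∅; R=[app]⟩
[6] ⟨C=0; E=∅; A=∅; R=[if0 :: app]⟩
[7] ⟨C=0; E=∅; A=∅; R=[app]⟩
[8] ⟨C=(λu. u); E=∅; A=[0]; R=∅⟩
[9] ⟨C=u; E={u↦0}; A=∅; R=∅⟩
→ final value 0

Answer: 0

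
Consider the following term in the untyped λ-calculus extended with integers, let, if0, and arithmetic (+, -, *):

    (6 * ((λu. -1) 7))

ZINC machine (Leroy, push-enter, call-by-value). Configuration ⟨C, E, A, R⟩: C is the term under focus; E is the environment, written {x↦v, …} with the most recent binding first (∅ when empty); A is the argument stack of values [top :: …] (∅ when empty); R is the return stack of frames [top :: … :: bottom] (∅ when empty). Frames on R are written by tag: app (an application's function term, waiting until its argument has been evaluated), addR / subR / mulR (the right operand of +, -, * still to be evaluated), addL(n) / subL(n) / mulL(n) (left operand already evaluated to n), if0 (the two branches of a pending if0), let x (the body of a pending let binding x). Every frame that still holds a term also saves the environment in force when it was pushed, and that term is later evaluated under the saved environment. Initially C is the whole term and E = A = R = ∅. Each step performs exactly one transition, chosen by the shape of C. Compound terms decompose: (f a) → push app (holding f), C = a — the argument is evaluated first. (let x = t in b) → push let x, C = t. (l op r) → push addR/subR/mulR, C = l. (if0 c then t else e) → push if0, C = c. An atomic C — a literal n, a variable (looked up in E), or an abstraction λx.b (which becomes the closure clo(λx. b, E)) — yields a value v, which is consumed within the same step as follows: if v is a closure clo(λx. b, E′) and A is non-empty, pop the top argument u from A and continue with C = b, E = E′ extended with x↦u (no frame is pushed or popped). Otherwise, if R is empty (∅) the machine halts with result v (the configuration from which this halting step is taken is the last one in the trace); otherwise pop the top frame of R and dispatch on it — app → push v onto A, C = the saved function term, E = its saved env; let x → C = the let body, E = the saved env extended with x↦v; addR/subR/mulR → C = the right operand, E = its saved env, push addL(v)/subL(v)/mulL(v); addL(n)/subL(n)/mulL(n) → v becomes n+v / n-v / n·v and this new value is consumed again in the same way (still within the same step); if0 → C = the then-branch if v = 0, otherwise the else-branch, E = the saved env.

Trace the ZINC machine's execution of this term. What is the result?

step 0: ⟨C=(6 * ((λu. -1) 7)); E=∅; A=∅; R=∅⟩
step 1: ⟨C=6; E=∅; A=∅; R=[mulR]⟩
step 2: ⟨C=((λu. -1) 7); E=∅; A=∅; R=[mulL(6)]⟩
step 3: ⟨C=7; E=∅; A=∅; R=[app :: mulL(6)]⟩
step 4: ⟨C=(λu. -1); E=∅; A=[7]; R=[mulL(6)]⟩
step 5: ⟨C=-1; E={u↦7}; A=∅; R=[mulL(6)]⟩
→ final value -6

Answer: -6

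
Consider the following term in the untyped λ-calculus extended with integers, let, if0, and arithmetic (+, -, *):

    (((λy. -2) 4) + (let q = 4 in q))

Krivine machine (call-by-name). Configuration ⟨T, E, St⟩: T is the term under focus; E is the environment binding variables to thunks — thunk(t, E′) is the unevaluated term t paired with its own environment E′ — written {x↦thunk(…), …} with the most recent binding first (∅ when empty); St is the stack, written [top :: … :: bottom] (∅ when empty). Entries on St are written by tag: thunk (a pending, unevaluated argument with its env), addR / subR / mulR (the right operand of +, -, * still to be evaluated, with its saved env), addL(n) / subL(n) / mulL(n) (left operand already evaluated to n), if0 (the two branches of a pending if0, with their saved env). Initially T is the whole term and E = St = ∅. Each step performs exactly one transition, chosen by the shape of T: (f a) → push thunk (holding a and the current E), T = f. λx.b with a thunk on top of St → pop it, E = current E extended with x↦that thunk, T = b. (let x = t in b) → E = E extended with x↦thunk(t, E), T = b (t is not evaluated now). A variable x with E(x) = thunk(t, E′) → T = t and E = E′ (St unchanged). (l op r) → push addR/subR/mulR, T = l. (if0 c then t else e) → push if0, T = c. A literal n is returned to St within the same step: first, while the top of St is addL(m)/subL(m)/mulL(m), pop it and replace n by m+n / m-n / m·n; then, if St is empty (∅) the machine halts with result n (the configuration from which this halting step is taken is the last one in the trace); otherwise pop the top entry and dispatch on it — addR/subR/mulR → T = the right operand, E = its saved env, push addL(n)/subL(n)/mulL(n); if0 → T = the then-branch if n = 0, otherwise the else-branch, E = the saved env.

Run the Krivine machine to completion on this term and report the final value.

Answer: 2

Machine steps:
t=0: [T=(((λy. -2) 4) + (let q = 4 in q)) | E=∅ | St=∅]
t=1: [T=((λy. -2) 4) | E=∅ | St=[addR]]
t=2: [T=(λy. -2) | E=∅ | St=[thunk :: addR]]
t=3: [T=-2 | E={y↦thunk(4, ∅)} | St=[addR]]
t=4: [T=(let q = 4 in q) | E=∅ | St=[addL(-2)]]
t=5: [T=q | E={q↦thunk(4, ∅)} | St=[addL(-2)]]
t=6: [T=4 | E=∅ | St=[addL(-2)]]
→ final value 2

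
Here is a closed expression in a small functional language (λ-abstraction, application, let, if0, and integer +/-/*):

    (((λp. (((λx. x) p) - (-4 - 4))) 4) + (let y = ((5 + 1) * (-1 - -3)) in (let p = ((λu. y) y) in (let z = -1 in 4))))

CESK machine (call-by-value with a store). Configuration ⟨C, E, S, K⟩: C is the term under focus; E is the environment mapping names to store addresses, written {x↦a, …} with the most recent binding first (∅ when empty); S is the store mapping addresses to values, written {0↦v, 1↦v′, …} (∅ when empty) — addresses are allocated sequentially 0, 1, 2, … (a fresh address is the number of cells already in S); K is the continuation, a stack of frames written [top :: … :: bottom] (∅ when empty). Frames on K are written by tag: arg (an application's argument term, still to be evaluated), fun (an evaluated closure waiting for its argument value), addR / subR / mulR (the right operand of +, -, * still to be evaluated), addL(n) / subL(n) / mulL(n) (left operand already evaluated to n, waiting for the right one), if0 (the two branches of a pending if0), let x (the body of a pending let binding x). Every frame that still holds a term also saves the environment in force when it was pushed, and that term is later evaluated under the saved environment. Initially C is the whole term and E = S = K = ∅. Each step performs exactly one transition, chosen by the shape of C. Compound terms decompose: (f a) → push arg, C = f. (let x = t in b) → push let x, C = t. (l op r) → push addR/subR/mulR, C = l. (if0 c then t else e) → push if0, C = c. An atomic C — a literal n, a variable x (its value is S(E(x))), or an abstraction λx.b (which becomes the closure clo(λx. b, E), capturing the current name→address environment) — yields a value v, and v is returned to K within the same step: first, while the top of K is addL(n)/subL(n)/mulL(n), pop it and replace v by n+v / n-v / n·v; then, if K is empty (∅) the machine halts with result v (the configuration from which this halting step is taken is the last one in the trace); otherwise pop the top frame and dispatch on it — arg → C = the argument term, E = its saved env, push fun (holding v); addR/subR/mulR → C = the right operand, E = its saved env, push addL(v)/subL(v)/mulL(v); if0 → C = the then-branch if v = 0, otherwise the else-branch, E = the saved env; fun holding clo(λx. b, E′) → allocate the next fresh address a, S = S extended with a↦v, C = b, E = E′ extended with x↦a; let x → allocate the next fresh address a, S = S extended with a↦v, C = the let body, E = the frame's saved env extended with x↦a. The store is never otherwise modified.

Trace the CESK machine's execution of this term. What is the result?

0. ⟨C=(((λp. (((λx. x) p) - (-4 - 4))) 4) + (let y = ((5 + 1) * (-1 - -3)) in (let p = ((λu. y) y) in (let z = -1 in 4)))); E=∅; S=∅; K=∅⟩
1. ⟨C=((λp. (((λx. x) p) - (-4 - 4))) 4); E=∅; S=∅; K=[addR]⟩
2. ⟨C=(λp. (((λx. x) p) - (-4 - 4))); E=∅; S=∅; K=[arg :: addR]⟩
3. ⟨C=4; E=∅; S=∅; K=[fun :: addR]⟩
4. ⟨C=(((λx. x) p) - (-4 - 4)); E={p↦0}; S={0↦4}; K=[addR]⟩
5. ⟨C=((λx. x) p); E={p↦0}; S={0↦4}; K=[subR :: addR]⟩
6. ⟨C=(λx. x); E={p↦0}; S={0↦4}; K=[arg :: subR :: addR]⟩
7. ⟨C=p; E={p↦0}; S={0↦4}; K=[fun :: subR :: addR]⟩
8. ⟨C=x; E={x↦1, p↦0}; S={0↦4, 1↦4}; K=[subR :: addR]⟩
9. ⟨C=(-4 - 4); E={p↦0}; S={0↦4, 1↦4}; K=[subL(4) :: addR]⟩
10. ⟨C=-4; E={p↦0}; S={0↦4, 1↦4}; K=[subR :: subL(4) :: addR]⟩
11. ⟨C=4; E={p↦0}; S={0↦4, 1↦4}; K=[subL(-4) :: subL(4) :: addR]⟩
12. ⟨C=(let y = ((5 + 1) * (-1 - -3)) in (let p = ((λu. y) y) in (let z = -1 in 4))); E=∅; S={0↦4, 1↦4}; K=[addL(12)]⟩
13. ⟨C=((5 + 1) * (-1 - -3)); E=∅; S={0↦4, 1↦4}; K=[let y :: addL(12)]⟩
14. ⟨C=(5 + 1); E=∅; S={0↦4, 1↦4}; K=[mulR :: let y :: addL(12)]⟩
15. ⟨C=5; E=∅; S={0↦4, 1↦4}; K=[addR :: mulR :: let y :: addL(12)]⟩
16. ⟨C=1; E=∅; S={0↦4, 1↦4}; K=[addL(5) :: mulR :: let y :: addL(12)]⟩
17. ⟨C=(-1 - -3); E=∅; S={0↦4, 1↦4}; K=[mulL(6) :: let y :: addL(12)]⟩
18. ⟨C=-1; E=∅; S={0↦4, 1↦4}; K=[subR :: mulL(6) :: let y :: addL(12)]⟩
19. ⟨C=-3; E=∅; S={0↦4, 1↦4}; K=[subL(-1) :: mulL(6) :: let y :: addL(12)]⟩
20. ⟨C=(let p = ((λu. y) y) in (let z = -1 in 4)); E={y↦2}; S={0↦4, 1↦4, 2↦12}; K=[addL(12)]⟩
21. ⟨C=((λu. y) y); E={y↦2}; S={0↦4, 1↦4, 2↦12}; K=[let p :: addL(12)]⟩
22. ⟨C=(λu. y); E={y↦2}; S={0↦4, 1↦4, 2↦12}; K=[arg :: let p :: addL(12)]⟩
23. ⟨C=y; E={y↦2}; S={0↦4, 1↦4, 2↦12}; K=[fun :: let p :: addL(12)]⟩
24. ⟨C=y; E={u↦3, y↦2}; S={0↦4, 1↦4, 2↦12, 3↦12}; K=[let p :: addL(12)]⟩
25. ⟨C=(let z = -1 in 4); E={p↦4, y↦2}; S={0↦4, 1↦4, 2↦12, 3↦12, 4↦12}; K=[addL(12)]⟩
26. ⟨C=-1; E={p↦4, y↦2}; S={0↦4, 1↦4, 2↦12, 3↦12, 4↦12}; K=[let z :: addL(12)]⟩
27. ⟨C=4; E={z↦5, p↦4, y↦2}; S={0↦4, 1↦4, 2↦12, 3↦12, 4↦12, 5↦-1}; K=[addL(12)]⟩
→ final value 16

Answer: 16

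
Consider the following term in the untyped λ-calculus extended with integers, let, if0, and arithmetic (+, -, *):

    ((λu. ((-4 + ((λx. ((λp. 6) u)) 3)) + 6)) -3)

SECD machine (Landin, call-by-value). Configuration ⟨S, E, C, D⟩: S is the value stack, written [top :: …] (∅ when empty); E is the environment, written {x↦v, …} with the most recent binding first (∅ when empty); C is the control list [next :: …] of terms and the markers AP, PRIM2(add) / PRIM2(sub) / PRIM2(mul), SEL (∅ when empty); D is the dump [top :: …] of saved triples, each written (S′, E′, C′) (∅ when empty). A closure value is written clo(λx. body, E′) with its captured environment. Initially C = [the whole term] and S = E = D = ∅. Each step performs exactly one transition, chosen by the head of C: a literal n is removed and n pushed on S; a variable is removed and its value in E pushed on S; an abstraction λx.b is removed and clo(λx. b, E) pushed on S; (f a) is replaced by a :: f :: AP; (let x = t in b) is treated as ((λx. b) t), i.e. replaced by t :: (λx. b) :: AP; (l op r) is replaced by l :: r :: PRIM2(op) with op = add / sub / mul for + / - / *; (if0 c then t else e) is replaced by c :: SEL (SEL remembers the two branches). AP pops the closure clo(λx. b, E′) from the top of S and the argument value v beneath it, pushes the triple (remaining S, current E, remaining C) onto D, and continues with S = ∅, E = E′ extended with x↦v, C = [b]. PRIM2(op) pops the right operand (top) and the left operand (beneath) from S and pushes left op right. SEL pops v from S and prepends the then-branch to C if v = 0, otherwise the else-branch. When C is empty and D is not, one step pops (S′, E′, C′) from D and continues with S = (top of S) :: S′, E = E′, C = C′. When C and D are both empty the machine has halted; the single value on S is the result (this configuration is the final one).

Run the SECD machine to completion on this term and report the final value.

Answer: 8

Machine steps:
t=0: <S=∅, E=∅, C=[((λu. ((-4 + ((λx. ((λp. 6) u)) 3)) + 6)) -3)], D=∅>
t=1: <S=∅, E=∅, C=[-3 :: (λu. ((-4 + ((λx. ((λp. 6) u)) 3)) + 6)) :: AP], D=∅>
t=2: <S=[-3], E=∅, C=[(λu. ((-4 + ((λx. ((λp. 6) u)) 3)) + 6)) :: AP], D=∅>
t=3: <S=[clo(λu. ((-4 + ((λx. ((λp. 6) u)) 3)) + 6), ∅) :: -3], E=∅, C=[AP], D=∅>
t=4: <S=∅, E={u↦-3}, C=[((-4 + ((λx. ((λp. 6) u)) 3)) + 6)], D=[(∅, ∅, ∅)]>
t=5: <S=∅, E={u↦-3}, C=[(-4 + ((λx. ((λp. 6) u)) 3)) :: 6 :: PRIM2(add)], D=[(∅, ∅, ∅)]>
t=6: <S=∅, E={u↦-3}, C=[-4 :: ((λx. ((λp. 6) u)) 3) :: PRIM2(add) :: 6 :: PRIM2(add)], D=[(∅, ∅, ∅)]>
t=7: <S=[-4], E={u↦-3}, C=[((λx. ((λp. 6) u)) 3) :: PRIM2(add) :: 6 :: PRIM2(add)], D=[(∅, ∅, ∅)]>
t=8: <S=[-4], E={u↦-3}, C=[3 :: (λx. ((λp. 6) u)) :: AP :: PRIM2(add) :: 6 :: PRIM2(add)], D=[(∅, ∅, ∅)]>
t=9: <S=[3 :: -4], E={u↦-3}, C=[(λx. ((λp. 6) u)) :: AP :: PRIM2(add) :: 6 :: PRIM2(add)], D=[(∅, ∅, ∅)]>
t=10: <S=[clo(λx. ((λp. 6) u), {u↦-3}) :: 3 :: -4], E={u↦-3}, C=[AP :: PRIM2(add) :: 6 :: PRIM2(add)], D=[(∅, ∅, ∅)]>
t=11: <S=∅, E={x↦3, u↦-3}, C=[((λp. 6) u)], D=[([-4], {u↦-3}, [PRIM2(add) :: 6 :: PRIM2(add)]) :: (∅, ∅, ∅)]>
t=12: <S=∅, E={x↦3, u↦-3}, C=[u :: (λp. 6) :: AP], D=[([-4], {u↦-3}, [PRIM2(add) :: 6 :: PRIM2(add)]) :: (∅, ∅, ∅)]>
t=13: <S=[-3], E={x↦3, u↦-3}, C=[(λp. 6) :: AP], D=[([-4], {u↦-3}, [PRIM2(add) :: 6 :: PRIM2(add)]) :: (∅, ∅, ∅)]>
t=14: <S=[clo(λp. 6, {x↦3, u↦-3}) :: -3], E={x↦3, u↦-3}, C=[AP], D=[([-4], {u↦-3}, [PRIM2(add) :: 6 :: PRIM2(add)]) :: (∅, ∅, ∅)]>
t=15: <S=∅, E={p↦-3, x↦3, u↦-3}, C=[6], D=[(∅, {x↦3, u↦-3}, ∅) :: ([-4], {u↦-3}, [PRIM2(add) :: 6 :: PRIM2(add)]) :: (∅, ∅, ∅)]>
t=16: <S=[6], E={p↦-3, x↦3, u↦-3}, C=∅, D=[(∅, {x↦3, u↦-3}, ∅) :: ([-4], {u↦-3}, [PRIM2(add) :: 6 :: PRIM2(add)]) :: (∅, ∅, ∅)]>
t=17: <S=[6], E={x↦3, u↦-3}, C=∅, D=[([-4], {u↦-3}, [PRIM2(add) :: 6 :: PRIM2(add)]) :: (∅, ∅, ∅)]>
t=18: <S=[6 :: -4], E={u↦-3}, C=[PRIM2(add) :: 6 :: PRIM2(add)], D=[(∅, ∅, ∅)]>
t=19: <S=[2], E={u↦-3}, C=[6 :: PRIM2(add)], D=[(∅, ∅, ∅)]>
t=20: <S=[6 :: 2], E={u↦-3}, C=[PRIM2(add)], D=[(∅, ∅, ∅)]>
t=21: <S=[8], E={u↦-3}, C=∅, D=[(∅, ∅, ∅)]>
t=22: <S=[8], E=∅, C=∅, D=∅>
→ final value 8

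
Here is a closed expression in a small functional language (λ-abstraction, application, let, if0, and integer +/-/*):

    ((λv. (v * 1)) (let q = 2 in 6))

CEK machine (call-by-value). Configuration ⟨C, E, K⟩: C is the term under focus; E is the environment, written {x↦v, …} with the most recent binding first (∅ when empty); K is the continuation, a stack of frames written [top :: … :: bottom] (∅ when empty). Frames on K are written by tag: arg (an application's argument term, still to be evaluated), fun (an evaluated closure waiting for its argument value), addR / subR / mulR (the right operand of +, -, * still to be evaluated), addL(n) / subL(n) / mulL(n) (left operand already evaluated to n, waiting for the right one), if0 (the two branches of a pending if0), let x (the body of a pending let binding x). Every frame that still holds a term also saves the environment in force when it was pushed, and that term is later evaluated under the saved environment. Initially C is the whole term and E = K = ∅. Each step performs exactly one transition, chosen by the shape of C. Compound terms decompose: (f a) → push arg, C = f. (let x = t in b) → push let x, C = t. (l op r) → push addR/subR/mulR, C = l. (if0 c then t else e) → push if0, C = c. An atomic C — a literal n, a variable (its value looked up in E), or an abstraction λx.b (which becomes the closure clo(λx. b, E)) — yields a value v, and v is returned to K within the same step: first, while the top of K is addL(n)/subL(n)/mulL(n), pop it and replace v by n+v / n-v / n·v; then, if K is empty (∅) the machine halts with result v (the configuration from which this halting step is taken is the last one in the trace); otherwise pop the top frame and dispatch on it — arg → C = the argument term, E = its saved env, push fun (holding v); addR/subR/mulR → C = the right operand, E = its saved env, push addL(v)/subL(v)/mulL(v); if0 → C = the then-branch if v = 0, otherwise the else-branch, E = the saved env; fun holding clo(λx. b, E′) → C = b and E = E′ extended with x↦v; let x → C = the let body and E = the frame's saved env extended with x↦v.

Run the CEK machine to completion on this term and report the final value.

0. [C=((λv. (v * 1)) (let q = 2 in 6)) | E=∅ | K=∅]
1. [C=(λv. (v * 1)) | E=∅ | K=[arg]]
2. [C=(let q = 2 in 6) | E=∅ | K=[fun]]
3. [C=2 | E=∅ | K=[let q :: fun]]
4. [C=6 | E={q↦2} | K=[fun]]
5. [C=(v * 1) | E={v↦6} | K=∅]
6. [C=v | E={v↦6} | K=[mulR]]
7. [C=1 | E={v↦6} | K=[mulL(6)]]
→ final value 6

Answer: 6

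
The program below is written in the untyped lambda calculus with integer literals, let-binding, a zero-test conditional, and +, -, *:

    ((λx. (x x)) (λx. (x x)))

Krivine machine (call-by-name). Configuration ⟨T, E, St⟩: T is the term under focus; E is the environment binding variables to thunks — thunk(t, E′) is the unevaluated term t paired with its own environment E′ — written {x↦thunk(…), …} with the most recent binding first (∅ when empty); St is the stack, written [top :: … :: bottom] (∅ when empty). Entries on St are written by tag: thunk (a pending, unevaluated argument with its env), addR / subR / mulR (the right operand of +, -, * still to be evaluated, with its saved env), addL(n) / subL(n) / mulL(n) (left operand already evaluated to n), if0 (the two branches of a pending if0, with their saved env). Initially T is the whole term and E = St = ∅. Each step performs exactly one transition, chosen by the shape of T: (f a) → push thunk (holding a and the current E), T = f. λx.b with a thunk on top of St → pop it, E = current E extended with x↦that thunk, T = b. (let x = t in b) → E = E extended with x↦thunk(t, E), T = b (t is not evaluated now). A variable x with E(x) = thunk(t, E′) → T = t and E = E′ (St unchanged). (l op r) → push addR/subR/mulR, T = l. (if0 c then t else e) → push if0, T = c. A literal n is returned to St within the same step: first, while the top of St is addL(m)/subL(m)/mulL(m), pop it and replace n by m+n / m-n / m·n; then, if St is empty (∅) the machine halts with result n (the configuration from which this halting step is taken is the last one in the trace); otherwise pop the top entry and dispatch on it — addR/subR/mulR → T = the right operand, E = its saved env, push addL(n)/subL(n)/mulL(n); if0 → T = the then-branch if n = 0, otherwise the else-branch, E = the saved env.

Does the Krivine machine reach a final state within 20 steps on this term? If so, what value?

Answer: DIVERGES (no final state within 20 steps)

Execution trace:
t=0: ⟨T=((λx. (x x)) (λx. (x x))); E=∅; St=∅⟩
t=1: ⟨T=(λx. (x x)); E=∅; St=[thunk]⟩
t=2: ⟨T=(x x); E={x↦thunk((λx. (x x)), ∅)}; St=∅⟩
t=3: ⟨T=x; E={x↦thunk((λx. (x x)), ∅)}; St=[thunk]⟩
t=4: ⟨T=(λx. (x x)); E=∅; St=[thunk]⟩
t=5: ⟨T=(x x); E={x↦thunk(x, {x↦thunk((λx. (x x)), ∅)})}; St=∅⟩
t=6: ⟨T=x; E={x↦thunk(x, {x↦thunk((λx. (x x)), ∅)})}; St=[thunk]⟩
t=7: ⟨T=x; E={x↦thunk((λx. (x x)), ∅)}; St=[thunk]⟩
t=8: ⟨T=(λx. (x x)); E=∅; St=[thunk]⟩
t=9: ⟨T=(x x); E={x↦thunk(x, {x↦thunk(x, {x↦thunk((λx. (x x)), ∅)})})}; St=∅⟩
t=10: ⟨T=x; E={x↦thunk(x, {x↦thunk(x, {x↦thunk((λx. (x x)), ∅)})})}; St=[thunk]⟩
t=11: ⟨T=x; E={x↦thunk(x, {x↦thunk((λx. (x x)), ∅)})}; St=[thunk]⟩
t=12: ⟨T=x; E={x↦thunk((λx. (x x)), ∅)}; St=[thunk]⟩
t=13: ⟨T=(λx. (x x)); E=∅; St=[thunk]⟩
t=14: ⟨T=(x x); E={x↦thunk(x, {x↦thunk(x, {x↦thunk(x, {x↦thunk((λx. (x x)), ∅)})})})}; St=∅⟩
t=15: ⟨T=x; E={x↦thunk(x, {x↦thunk(x, {x↦thunk(x, {x↦thunk((λx. (x x)), ∅)})})})}; St=[thunk]⟩
t=16: ⟨T=x; E={x↦thunk(x, {x↦thunk(x, {x↦thunk((λx. (x x)), ∅)})})}; St=[thunk]⟩
t=17: ⟨T=x; E={x↦thunk(x, {x↦thunk((λx. (x x)), ∅)})}; St=[thunk]⟩
t=18: ⟨T=x; E={x↦thunk((λx. (x x)), ∅)}; St=[thunk]⟩
t=19: ⟨T=(λx. (x x)); E=∅; St=[thunk]⟩
t=20: ⟨T=(x x); E={x↦thunk(x, {x↦thunk(x, {x↦thunk(x, {x↦thunk(x, {x↦thunk((λx. (x x)), ∅)})})})})}; St=∅⟩
→ 20 transitions taken and the configuration is still not final: no result within 20 steps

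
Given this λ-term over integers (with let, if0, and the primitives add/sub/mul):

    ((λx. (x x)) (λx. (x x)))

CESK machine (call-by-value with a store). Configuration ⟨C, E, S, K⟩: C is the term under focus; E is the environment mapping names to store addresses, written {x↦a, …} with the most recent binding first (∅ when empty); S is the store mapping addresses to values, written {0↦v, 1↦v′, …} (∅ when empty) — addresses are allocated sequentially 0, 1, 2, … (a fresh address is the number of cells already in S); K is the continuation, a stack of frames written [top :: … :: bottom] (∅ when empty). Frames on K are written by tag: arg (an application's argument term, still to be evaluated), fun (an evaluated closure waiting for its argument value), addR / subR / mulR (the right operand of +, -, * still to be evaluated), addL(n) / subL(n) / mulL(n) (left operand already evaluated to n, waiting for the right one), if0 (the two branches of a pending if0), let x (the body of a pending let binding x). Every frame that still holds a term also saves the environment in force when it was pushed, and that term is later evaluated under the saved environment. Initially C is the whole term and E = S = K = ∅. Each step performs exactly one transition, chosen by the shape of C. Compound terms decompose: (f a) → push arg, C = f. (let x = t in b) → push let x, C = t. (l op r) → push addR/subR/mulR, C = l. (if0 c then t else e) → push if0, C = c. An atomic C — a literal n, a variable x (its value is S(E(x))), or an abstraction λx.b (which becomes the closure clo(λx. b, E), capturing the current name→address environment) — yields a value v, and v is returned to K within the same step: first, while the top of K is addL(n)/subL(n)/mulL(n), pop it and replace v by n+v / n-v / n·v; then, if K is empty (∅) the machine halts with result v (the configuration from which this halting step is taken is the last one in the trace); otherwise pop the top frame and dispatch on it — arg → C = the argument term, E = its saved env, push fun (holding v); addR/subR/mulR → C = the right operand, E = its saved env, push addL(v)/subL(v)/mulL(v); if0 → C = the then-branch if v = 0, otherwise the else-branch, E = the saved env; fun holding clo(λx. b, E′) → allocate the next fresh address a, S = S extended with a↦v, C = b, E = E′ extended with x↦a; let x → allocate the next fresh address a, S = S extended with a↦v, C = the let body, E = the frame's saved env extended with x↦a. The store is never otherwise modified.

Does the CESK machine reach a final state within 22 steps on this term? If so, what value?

Answer: DIVERGES (no final state within 22 steps)

Execution trace:
t=0: [C=((λx. (x x)) (λx. (x x))) | E=∅ | S=∅ | K=∅]
t=1: [C=(λx. (x x)) | E=∅ | S=∅ | K=[arg]]
t=2: [C=(λx. (x x)) | E=∅ | S=∅ | K=[fun]]
t=3: [C=(x x) | E={x↦0} | S={0↦clo(λx. (x x), ∅)} | K=∅]
t=4: [C=x | E={x↦0} | S={0↦clo(λx. (x x), ∅)} | K=[arg]]
t=5: [C=x | E={x↦0} | S={0↦clo(λx. (x x), ∅)} | K=[fun]]
t=6: [C=(x x) | E={x↦1} | S={0↦clo(λx. (x x), ∅), 1↦clo(λx. (x x), ∅)} | K=∅]
t=7: [C=x | E={x↦1} | S={0↦clo(λx. (x x), ∅), 1↦clo(λx. (x x), ∅)} | K=[arg]]
t=8: [C=x | E={x↦1} | S={0↦clo(λx. (x x), ∅), 1↦clo(λx. (x x), ∅)} | K=[fun]]
t=9: [C=(x x) | E={x↦2} | S={0↦clo(λx. (x x), ∅), 1↦clo(λx. (x x), ∅), 2↦clo(λx. (x x), ∅)} | K=∅]
t=10: [C=x | E={x↦2} | S={0↦clo(λx. (x x), ∅), 1↦clo(λx. (x x), ∅), 2↦clo(λx. (x x), ∅)} | K=[arg]]
t=11: [C=x | E={x↦2} | S={0↦clo(λx. (x x), ∅), 1↦clo(λx. (x x), ∅), 2↦clo(λx. (x x), ∅)} | K=[fun]]
t=12: [C=(x x) | E={x↦3} | S={0↦clo(λx. (x x), ∅), 1↦clo(λx. (x x), ∅), 2↦clo(λx. (x x), ∅), 3↦clo(λx. (x x), ∅)} | K=∅]
t=13: [C=x | E={x↦3} | S={0↦clo(λx. (x x), ∅), 1↦clo(λx. (x x), ∅), 2↦clo(λx. (x x), ∅), 3↦clo(λx. (x x), ∅)} | K=[arg]]
t=14: [C=x | E={x↦3} | S={0↦clo(λx. (x x), ∅), 1↦clo(λx. (x x), ∅), 2↦clo(λx. (x x), ∅), 3↦clo(λx. (x x), ∅)} | K=[fun]]
t=15: [C=(x x) | E={x↦4} | S={0↦clo(λx. (x x), ∅), 1↦clo(λx. (x x), ∅), 2↦clo(λx. (x x), ∅), 3↦clo(λx. (x x), ∅), 4↦clo(λx. (x x), ∅)} | K=∅]
t=16: [C=x | E={x↦4} | S={0↦clo(λx. (x x), ∅), 1↦clo(λx. (x x), ∅), 2↦clo(λx. (x x), ∅), 3↦clo(λx. (x x), ∅), 4↦clo(λx. (x x), ∅)} | K=[arg]]
t=17: [C=x | E={x↦4} | S={0↦clo(λx. (x x), ∅), 1↦clo(λx. (x x), ∅), 2↦clo(λx. (x x), ∅), 3↦clo(λx. (x x), ∅), 4↦clo(λx. (x x), ∅)} | K=[fun]]
t=18: [C=(x x) | E={x↦5} | S={0↦clo(λx. (x x), ∅), 1↦clo(λx. (x x), ∅), 2↦clo(λx. (x x), ∅), 3↦clo(λx. (x x), ∅), 4↦clo(λx. (x x), ∅), 5↦clo(λx. (x x), ∅)} | K=∅]
t=19: [C=x | E={x↦5} | S={0↦clo(λx. (x x), ∅), 1↦clo(λx. (x x), ∅), 2↦clo(λx. (x x), ∅), 3↦clo(λx. (x x), ∅), 4↦clo(λx. (x x), ∅), 5↦clo(λx. (x x), ∅)} | K=[arg]]
t=20: [C=x | E={x↦5} | S={0↦clo(λx. (x x), ∅), 1↦clo(λx. (x x), ∅), 2↦clo(λx. (x x), ∅), 3↦clo(λx. (x x), ∅), 4↦clo(λx. (x x), ∅), 5↦clo(λx. (x x), ∅)} | K=[fun]]
t=21: [C=(x x) | E={x↦6} | S={0↦clo(λx. (x x), ∅), 1↦clo(λx. (x x), ∅), 2↦clo(λx. (x x), ∅), 3↦clo(λx. (x x), ∅), 4↦clo(λx. (x x), ∅), 5↦clo(λx. (x x), ∅), 6↦clo(λx. (x x), ∅)} | K=∅]
t=22: [C=x | E={x↦6} | S={0↦clo(λx. (x x), ∅), 1↦clo(λx. (x x), ∅), 2↦clo(λx. (x x), ∅), 3↦clo(λx. (x x), ∅), 4↦clo(λx. (x x), ∅), 5↦clo(λx. (x x), ∅), 6↦clo(λx. (x x), ∅)} | K=[arg]]
→ 22 transitions taken and the configuration is still not final: no result within 22 steps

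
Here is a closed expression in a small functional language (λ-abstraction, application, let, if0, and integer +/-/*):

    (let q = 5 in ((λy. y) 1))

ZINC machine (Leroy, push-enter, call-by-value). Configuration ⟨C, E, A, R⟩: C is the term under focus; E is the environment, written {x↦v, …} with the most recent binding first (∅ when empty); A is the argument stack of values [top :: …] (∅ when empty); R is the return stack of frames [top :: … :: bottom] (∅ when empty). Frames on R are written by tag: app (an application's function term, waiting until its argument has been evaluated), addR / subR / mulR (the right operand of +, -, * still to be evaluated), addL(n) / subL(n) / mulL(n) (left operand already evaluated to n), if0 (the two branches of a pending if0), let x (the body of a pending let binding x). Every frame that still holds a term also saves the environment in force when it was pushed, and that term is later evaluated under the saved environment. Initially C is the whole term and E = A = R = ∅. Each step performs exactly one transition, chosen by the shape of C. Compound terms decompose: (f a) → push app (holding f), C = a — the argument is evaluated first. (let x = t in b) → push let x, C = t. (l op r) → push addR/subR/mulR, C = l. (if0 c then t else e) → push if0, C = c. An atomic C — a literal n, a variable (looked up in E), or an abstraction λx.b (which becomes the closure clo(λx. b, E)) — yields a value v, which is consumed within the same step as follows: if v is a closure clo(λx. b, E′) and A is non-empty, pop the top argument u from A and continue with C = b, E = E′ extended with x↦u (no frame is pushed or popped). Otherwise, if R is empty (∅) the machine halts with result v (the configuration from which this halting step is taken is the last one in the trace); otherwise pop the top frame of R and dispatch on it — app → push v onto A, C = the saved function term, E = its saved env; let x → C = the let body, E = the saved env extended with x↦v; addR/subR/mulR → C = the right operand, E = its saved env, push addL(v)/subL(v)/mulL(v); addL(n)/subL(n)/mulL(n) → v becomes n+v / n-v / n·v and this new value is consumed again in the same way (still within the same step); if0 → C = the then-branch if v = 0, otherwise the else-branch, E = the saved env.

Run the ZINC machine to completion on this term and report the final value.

Answer: 1

Derivation:
0. <C=(let q = 5 in ((λy. y) 1)), E=∅, A=∅, R=∅>
1. <C=5, E=∅, A=∅, R=[let q]>
2. <C=((λy. y) 1), E={q↦5}, A=∅, R=∅>
3. <C=1, E={q↦5}, A=∅, R=[app]>
4. <C=(λy. y), E={q↦5}, A=[1], R=∅>
5. <C=y, E={y↦1, q↦5}, A=∅, R=∅>
→ final value 1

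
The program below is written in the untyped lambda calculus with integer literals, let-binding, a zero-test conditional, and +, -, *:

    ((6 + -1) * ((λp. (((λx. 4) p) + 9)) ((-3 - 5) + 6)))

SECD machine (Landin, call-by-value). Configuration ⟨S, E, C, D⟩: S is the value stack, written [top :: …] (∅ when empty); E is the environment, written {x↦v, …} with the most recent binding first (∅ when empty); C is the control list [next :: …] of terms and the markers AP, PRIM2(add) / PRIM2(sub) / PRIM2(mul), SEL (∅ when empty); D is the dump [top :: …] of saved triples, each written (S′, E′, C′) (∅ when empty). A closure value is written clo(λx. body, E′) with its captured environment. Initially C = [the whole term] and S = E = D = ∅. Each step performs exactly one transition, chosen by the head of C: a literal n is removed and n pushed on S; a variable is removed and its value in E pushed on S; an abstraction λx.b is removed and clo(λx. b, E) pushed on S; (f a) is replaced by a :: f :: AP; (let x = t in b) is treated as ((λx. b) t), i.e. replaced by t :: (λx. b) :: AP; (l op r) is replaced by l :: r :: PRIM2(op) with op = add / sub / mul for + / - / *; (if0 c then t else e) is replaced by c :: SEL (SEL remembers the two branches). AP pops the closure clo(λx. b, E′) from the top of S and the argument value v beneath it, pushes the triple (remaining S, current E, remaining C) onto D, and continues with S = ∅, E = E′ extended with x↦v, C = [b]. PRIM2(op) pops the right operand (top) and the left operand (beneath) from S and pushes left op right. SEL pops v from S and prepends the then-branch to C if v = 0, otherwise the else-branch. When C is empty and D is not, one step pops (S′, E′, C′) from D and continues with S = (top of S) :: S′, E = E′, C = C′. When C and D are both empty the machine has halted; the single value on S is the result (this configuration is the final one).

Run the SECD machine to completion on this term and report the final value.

Answer: 65

Execution trace:
[0] ⟨S=∅; E=∅; C=[((6 + -1) * ((λp. (((λx. 4) p) + 9)) ((-3 - 5) + 6)))]; D=∅⟩
[1] ⟨S=∅; E=∅; C=[(6 + -1) :: ((λp. (((λx. 4) p) + 9)) ((-3 - 5) + 6)) :: PRIM2(mul)]; D=∅⟩
[2] ⟨S=∅; E=∅; C=[6 :: -1 :: PRIM2(add) :: ((λp. (((λx. 4) p) + 9)) ((-3 - 5) + 6)) :: PRIM2(mul)]; D=∅⟩
[3] ⟨S=[6]; E=∅; C=[-1 :: PRIM2(add) :: ((λp. (((λx. 4) p) + 9)) ((-3 - 5) + 6)) :: PRIM2(mul)]; D=∅⟩
[4] ⟨S=[-1 :: 6]; E=∅; C=[PRIM2(add) :: ((λp. (((λx. 4) p) + 9)) ((-3 - 5) + 6)) :: PRIM2(mul)]; D=∅⟩
[5] ⟨S=[5]; E=∅; C=[((λp. (((λx. 4) p) + 9)) ((-3 - 5) + 6)) :: PRIM2(mul)]; D=∅⟩
[6] ⟨S=[5]; E=∅; C=[((-3 - 5) + 6) :: (λp. (((λx. 4) p) + 9)) :: AP :: PRIM2(mul)]; D=∅⟩
[7] ⟨S=[5]; E=∅; C=[(-3 - 5) :: 6 :: PRIM2(add) :: (λp. (((λx. 4) p) + 9)) :: AP :: PRIM2(mul)]; D=∅⟩
[8] ⟨S=[5]; E=∅; C=[-3 :: 5 :: PRIM2(sub) :: 6 :: PRIM2(add) :: (λp. (((λx. 4) p) + 9)) :: AP :: PRIM2(mul)]; D=∅⟩
[9] ⟨S=[-3 :: 5]; E=∅; C=[5 :: PRIM2(sub) :: 6 :: PRIM2(add) :: (λp. (((λx. 4) p) + 9)) :: AP :: PRIM2(mul)]; D=∅⟩
[10] ⟨S=[5 :: -3 :: 5]; E=∅; C=[PRIM2(sub) :: 6 :: PRIM2(add) :: (λp. (((λx. 4) p) + 9)) :: AP :: PRIM2(mul)]; D=∅⟩
[11] ⟨S=[-8 :: 5]; E=∅; C=[6 :: PRIM2(add) :: (λp. (((λx. 4) p) + 9)) :: AP :: PRIM2(mul)]; D=∅⟩
[12] ⟨S=[6 :: -8 :: 5]; E=∅; C=[PRIM2(add) :: (λp. (((λx. 4) p) + 9)) :: AP :: PRIM2(mul)]; D=∅⟩
[13] ⟨S=[-2 :: 5]; E=∅; C=[(λp. (((λx. 4) p) + 9)) :: AP :: PRIM2(mul)]; D=∅⟩
[14] ⟨S=[clo(λp. (((λx. 4) p) + 9), ∅) :: -2 :: 5]; E=∅; C=[AP :: PRIM2(mul)]; D=∅⟩
[15] ⟨S=∅; E={p↦-2}; C=[(((λx. 4) p) + 9)]; D=[([5], ∅, [PRIM2(mul)])]⟩
[16] ⟨S=∅; E={p↦-2}; C=[((λx. 4) p) :: 9 :: PRIM2(add)]; D=[([5], ∅, [PRIM2(mul)])]⟩
[17] ⟨S=∅; E={p↦-2}; C=[p :: (λx. 4) :: AP :: 9 :: PRIM2(add)]; D=[([5], ∅, [PRIM2(mul)])]⟩
[18] ⟨S=[-2]; E={p↦-2}; C=[(λx. 4) :: AP :: 9 :: PRIM2(add)]; D=[([5], ∅, [PRIM2(mul)])]⟩
[19] ⟨S=[clo(λx. 4, {p↦-2}) :: -2]; E={p↦-2}; C=[AP :: 9 :: PRIM2(add)]; D=[([5], ∅, [PRIM2(mul)])]⟩
[20] ⟨S=∅; E={x↦-2, p↦-2}; C=[4]; D=[(∅, {p↦-2}, [9 :: PRIM2(add)]) :: ([5], ∅, [PRIM2(mul)])]⟩
[21] ⟨S=[4]; E={x↦-2, p↦-2}; C=∅; D=[(∅, {p↦-2}, [9 :: PRIM2(add)]) :: ([5], ∅, [PRIM2(mul)])]⟩
[22] ⟨S=[4]; E={p↦-2}; C=[9 :: PRIM2(add)]; D=[([5], ∅, [PRIM2(mul)])]⟩
[23] ⟨S=[9 :: 4]; E={p↦-2}; C=[PRIM2(add)]; D=[([5], ∅, [PRIM2(mul)])]⟩
[24] ⟨S=[13]; E={p↦-2}; C=∅; D=[([5], ∅, [PRIM2(mul)])]⟩
[25] ⟨S=[13 :: 5]; E=∅; C=[PRIM2(mul)]; D=∅⟩
[26] ⟨S=[65]; E=∅; C=∅; D=∅⟩
→ final value 65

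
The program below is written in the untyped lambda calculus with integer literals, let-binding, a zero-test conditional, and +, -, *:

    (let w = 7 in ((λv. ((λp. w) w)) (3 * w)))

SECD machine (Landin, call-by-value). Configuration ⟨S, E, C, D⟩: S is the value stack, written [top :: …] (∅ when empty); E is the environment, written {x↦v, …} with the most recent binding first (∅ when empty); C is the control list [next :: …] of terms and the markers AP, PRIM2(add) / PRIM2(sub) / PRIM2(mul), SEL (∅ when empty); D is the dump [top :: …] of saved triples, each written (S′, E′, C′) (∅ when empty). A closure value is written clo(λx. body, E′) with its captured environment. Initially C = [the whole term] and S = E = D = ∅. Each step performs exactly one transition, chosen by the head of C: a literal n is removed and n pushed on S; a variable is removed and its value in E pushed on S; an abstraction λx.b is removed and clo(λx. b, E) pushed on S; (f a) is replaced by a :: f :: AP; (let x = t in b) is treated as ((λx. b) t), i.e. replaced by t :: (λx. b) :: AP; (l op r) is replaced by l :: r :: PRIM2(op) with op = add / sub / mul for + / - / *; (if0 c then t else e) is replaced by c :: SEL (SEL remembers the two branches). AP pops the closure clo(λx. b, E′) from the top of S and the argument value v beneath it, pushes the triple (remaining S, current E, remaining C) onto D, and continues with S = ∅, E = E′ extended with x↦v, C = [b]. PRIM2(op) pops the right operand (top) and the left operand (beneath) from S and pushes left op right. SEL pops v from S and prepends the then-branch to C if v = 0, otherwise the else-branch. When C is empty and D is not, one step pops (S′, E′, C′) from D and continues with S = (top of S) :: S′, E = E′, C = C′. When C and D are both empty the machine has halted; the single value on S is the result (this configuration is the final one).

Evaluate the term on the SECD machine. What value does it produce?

step 0: [S=∅ | E=∅ | C=[(let w = 7 in ((λv. ((λp. w) w)) (3 * w)))] | D=∅]
step 1: [S=∅ | E=∅ | C=[7 :: (λw. ((λv. ((λp. w) w)) (3 * w))) :: AP] | D=∅]
step 2: [S=[7] | E=∅ | C=[(λw. ((λv. ((λp. w) w)) (3 * w))) :: AP] | D=∅]
step 3: [S=[clo(λw. ((λv. ((λp. w) w)) (3 * w)), ∅) :: 7] | E=∅ | C=[AP] | D=∅]
step 4: [S=∅ | E={w↦7} | C=[((λv. ((λp. w) w)) (3 * w))] | D=[(∅, ∅, ∅)]]
step 5: [S=∅ | E={w↦7} | C=[(3 * w) :: (λv. ((λp. w) w)) :: AP] | D=[(∅, ∅, ∅)]]
step 6: [S=∅ | E={w↦7} | C=[3 :: w :: PRIM2(mul) :: (λv. ((λp. w) w)) :: AP] | D=[(∅, ∅, ∅)]]
step 7: [S=[3] | E={w↦7} | C=[w :: PRIM2(mul) :: (λv. ((λp. w) w)) :: AP] | D=[(∅, ∅, ∅)]]
step 8: [S=[7 :: 3] | E={w↦7} | C=[PRIM2(mul) :: (λv. ((λp. w) w)) :: AP] | D=[(∅, ∅, ∅)]]
step 9: [S=[21] | E={w↦7} | C=[(λv. ((λp. w) w)) :: AP] | D=[(∅, ∅, ∅)]]
step 10: [S=[clo(λv. ((λp. w) w), {w↦7}) :: 21] | E={w↦7} | C=[AP] | D=[(∅, ∅, ∅)]]
step 11: [S=∅ | E={v↦21, w↦7} | C=[((λp. w) w)] | D=[(∅, {w↦7}, ∅) :: (∅, ∅, ∅)]]
step 12: [S=∅ | E={v↦21, w↦7} | C=[w :: (λp. w) :: AP] | D=[(∅, {w↦7}, ∅) :: (∅, ∅, ∅)]]
step 13: [S=[7] | E={v↦21, w↦7} | C=[(λp. w) :: AP] | D=[(∅, {w↦7}, ∅) :: (∅, ∅, ∅)]]
step 14: [S=[clo(λp. w, {v↦21, w↦7}) :: 7] | E={v↦21, w↦7} | C=[AP] | D=[(∅, {w↦7}, ∅) :: (∅, ∅, ∅)]]
step 15: [S=∅ | E={p↦7, v↦21, w↦7} | C=[w] | D=[(∅, {v↦21, w↦7}, ∅) :: (∅, {w↦7}, ∅) :: (∅, ∅, ∅)]]
step 16: [S=[7] | E={p↦7, v↦21, w↦7} | C=∅ | D=[(∅, {v↦21, w↦7}, ∅) :: (∅, {w↦7}, ∅) :: (∅, ∅, ∅)]]
step 17: [S=[7] | E={v↦21, w↦7} | C=∅ | D=[(∅, {w↦7}, ∅) :: (∅, ∅, ∅)]]
step 18: [S=[7] | E={w↦7} | C=∅ | D=[(∅, ∅, ∅)]]
step 19: [S=[7] | E=∅ | C=∅ | D=∅]
→ final value 7

Answer: 7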